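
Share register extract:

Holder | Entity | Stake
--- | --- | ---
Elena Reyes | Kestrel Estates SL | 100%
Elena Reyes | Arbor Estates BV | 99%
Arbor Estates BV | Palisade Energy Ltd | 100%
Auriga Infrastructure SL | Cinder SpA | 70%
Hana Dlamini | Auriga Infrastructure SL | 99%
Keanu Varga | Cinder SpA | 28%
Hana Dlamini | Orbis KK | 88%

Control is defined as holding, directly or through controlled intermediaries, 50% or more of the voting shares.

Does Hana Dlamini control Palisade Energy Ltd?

No

Hana holds 99% of Auriga, so Hana controls Auriga.
Auriga holds 70% of Cinder, so Hana controls Cinder.
Hana holds 88% of Orbis, so Hana controls Orbis.
Neither Hana nor any entity Hana controls holds any voting interest in Palisade.
So Hana does not control Palisade.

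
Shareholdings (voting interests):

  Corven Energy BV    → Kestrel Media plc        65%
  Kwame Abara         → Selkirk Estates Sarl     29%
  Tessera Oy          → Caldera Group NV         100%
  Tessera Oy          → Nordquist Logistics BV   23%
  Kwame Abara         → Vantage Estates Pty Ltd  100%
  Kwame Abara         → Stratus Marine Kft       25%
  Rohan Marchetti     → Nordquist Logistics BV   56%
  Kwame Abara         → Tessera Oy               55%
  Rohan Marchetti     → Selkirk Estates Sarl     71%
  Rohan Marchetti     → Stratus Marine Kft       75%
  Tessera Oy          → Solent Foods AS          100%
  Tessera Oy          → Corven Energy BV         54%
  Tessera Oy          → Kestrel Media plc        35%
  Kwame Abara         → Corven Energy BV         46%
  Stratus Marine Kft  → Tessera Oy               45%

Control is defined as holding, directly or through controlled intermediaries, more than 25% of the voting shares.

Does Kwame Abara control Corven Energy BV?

Yes

Kwame holds 55% of Tessera, so Kwame controls Tessera.
Tessera and Kwame together hold 54% + 46% = 100% of Corven, so Kwame controls Corven.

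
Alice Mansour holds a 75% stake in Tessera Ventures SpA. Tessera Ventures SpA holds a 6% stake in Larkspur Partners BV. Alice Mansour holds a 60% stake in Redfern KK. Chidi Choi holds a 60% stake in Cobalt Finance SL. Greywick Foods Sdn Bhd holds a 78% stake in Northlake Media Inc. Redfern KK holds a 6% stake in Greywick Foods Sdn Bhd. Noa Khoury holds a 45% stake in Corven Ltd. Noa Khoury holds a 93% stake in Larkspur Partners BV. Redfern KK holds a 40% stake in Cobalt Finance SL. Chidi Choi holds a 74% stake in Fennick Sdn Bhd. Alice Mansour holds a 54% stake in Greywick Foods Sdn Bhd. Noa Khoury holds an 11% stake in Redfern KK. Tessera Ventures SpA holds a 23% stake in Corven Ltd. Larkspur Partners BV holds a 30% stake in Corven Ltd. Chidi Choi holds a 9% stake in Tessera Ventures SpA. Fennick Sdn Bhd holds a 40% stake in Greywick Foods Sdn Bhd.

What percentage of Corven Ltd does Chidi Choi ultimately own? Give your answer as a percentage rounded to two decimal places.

2.23%

Chidi reaches Corven along 2 paths.
Via Tessera: 9% × 23% = 2.07%.
Via Tessera → Larkspur: 9% × 6% × 30% = 0.162%.
Total: 2.07% + 0.162% = 2.232%.
Rounded: 2.23%.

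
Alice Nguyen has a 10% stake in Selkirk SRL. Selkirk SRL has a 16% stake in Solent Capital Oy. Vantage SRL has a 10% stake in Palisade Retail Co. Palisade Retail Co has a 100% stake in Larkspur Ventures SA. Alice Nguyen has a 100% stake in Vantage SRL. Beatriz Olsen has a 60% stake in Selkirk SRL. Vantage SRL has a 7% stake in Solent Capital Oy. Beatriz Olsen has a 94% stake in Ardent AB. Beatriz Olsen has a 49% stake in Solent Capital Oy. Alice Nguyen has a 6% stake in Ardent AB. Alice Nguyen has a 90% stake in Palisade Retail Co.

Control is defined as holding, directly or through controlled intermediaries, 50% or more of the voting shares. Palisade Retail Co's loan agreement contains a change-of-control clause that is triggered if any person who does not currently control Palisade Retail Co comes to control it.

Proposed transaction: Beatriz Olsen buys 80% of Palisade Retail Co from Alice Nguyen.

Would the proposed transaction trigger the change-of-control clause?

The purchase adds only to Beatriz's holdings (Alice's stake shrinks), so Beatriz is the only person who could newly come to control Palisade.
Beatriz holds 60% of Selkirk, so Beatriz controls Selkirk.
Beatriz and Selkirk together hold 49% + 16% = 65% of Solent, so Beatriz controls Solent.
Beatriz holds 94% of Ardent, so Beatriz controls Ardent.
Neither Beatriz nor any entity Beatriz controls holds any voting interest in Palisade.
So before the transaction, Beatriz does not control Palisade.
After the purchase, Beatriz holds 80% of Palisade directly, and Alice's stake falls to 10%.
Beatriz holds 80% of Palisade, so Beatriz controls Palisade.
Beatriz did not control Palisade before and does after, so the clause is triggered.

Yes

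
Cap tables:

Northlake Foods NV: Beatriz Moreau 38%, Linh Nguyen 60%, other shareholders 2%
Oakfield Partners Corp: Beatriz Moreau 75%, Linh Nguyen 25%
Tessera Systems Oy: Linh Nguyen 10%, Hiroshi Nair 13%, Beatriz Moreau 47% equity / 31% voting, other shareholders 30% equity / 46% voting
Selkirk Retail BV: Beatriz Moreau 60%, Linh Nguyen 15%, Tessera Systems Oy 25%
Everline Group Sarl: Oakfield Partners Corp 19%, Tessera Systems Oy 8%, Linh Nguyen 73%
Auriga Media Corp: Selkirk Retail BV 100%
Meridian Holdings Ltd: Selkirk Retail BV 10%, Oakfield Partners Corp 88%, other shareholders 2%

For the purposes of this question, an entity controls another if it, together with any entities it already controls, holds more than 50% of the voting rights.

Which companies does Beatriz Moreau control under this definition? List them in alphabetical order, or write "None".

Beatriz holds 75% of Oakfield, so Beatriz controls Oakfield.
Beatriz holds 60% of Selkirk, so Beatriz controls Selkirk.
Selkirk holds 100% of Auriga, so Beatriz controls Auriga.
Selkirk and Oakfield together hold 10% + 88% = 98% of Meridian, so Beatriz controls Meridian.
No other company's threshold is met.

Auriga Media Corp, Meridian Holdings Ltd, Oakfield Partners Corp, Selkirk Retail BV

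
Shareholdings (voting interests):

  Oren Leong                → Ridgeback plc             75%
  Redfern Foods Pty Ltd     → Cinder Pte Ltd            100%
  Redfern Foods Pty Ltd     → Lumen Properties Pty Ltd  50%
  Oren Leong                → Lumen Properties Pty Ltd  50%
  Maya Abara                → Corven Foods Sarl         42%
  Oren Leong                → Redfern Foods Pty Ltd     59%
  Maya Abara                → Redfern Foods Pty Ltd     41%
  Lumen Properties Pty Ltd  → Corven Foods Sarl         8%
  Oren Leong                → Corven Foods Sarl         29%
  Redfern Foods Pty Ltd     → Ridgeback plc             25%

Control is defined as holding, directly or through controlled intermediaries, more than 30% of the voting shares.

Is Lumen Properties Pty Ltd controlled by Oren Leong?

Yes

Oren holds 59% of Redfern, so Oren controls Redfern.
Oren and Redfern together hold 50% + 50% = 100% of Lumen, so Oren controls Lumen.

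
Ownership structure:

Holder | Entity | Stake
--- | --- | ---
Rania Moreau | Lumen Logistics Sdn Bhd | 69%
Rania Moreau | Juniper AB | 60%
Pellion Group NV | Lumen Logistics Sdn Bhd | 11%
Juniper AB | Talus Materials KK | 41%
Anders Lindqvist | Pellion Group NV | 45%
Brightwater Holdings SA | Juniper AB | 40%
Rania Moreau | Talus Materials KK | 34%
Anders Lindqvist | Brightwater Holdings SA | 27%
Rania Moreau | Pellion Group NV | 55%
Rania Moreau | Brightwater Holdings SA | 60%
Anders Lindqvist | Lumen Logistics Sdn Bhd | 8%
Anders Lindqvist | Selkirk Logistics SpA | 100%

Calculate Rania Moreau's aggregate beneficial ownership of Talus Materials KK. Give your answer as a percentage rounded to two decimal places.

Rania reaches Talus along 3 paths.
Via Juniper: 60% × 41% = 24.6%.
Via Brightwater → Juniper: 60% × 40% × 41% = 9.84%.
Direct stake: 34% = 34%.
Total: 24.6% + 9.84% + 34% = 68.44%.

68.44%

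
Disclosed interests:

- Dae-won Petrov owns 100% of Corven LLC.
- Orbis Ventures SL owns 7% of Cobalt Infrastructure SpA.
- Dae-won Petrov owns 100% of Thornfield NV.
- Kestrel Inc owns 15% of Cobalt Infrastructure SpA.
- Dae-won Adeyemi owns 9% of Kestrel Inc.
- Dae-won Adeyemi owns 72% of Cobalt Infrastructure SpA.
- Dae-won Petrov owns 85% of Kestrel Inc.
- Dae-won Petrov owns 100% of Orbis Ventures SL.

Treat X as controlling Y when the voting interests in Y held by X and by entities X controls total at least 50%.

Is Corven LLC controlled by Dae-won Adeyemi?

No

Dae-won Adeyemi holds 72% of Cobalt, so Dae-won Adeyemi controls Cobalt.
Neither Dae-won Adeyemi nor any entity Dae-won Adeyemi controls holds any voting interest in Corven.
So Dae-won Adeyemi does not control Corven.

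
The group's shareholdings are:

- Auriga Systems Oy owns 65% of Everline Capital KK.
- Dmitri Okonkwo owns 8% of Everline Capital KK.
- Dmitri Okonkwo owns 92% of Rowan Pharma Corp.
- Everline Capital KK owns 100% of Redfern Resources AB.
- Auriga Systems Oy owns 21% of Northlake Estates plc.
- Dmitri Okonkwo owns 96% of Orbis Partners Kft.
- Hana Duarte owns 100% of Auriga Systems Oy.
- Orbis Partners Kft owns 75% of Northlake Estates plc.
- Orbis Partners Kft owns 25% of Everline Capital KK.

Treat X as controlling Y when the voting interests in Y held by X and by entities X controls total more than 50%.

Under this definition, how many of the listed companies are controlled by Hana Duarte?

Hana holds 100% of Auriga, so Hana controls Auriga.
Auriga holds 65% of Everline, so Hana controls Everline.
Everline holds 100% of Redfern, so Hana controls Redfern.
No other company's threshold is met.
Hana controls 3 companies.

3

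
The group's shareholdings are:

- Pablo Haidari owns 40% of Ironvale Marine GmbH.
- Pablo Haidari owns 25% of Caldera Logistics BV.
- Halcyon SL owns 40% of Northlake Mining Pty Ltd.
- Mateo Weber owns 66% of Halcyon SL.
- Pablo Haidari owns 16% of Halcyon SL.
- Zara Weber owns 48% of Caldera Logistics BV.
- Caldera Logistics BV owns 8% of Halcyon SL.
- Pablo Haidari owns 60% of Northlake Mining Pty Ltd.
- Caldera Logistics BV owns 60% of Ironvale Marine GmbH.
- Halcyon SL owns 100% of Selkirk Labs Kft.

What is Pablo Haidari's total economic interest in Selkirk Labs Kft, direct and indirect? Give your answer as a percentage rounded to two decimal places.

18.00%

Pablo reaches Selkirk along 2 paths.
Via Caldera → Halcyon: 25% × 8% × 100% = 2%.
Via Halcyon: 16% × 100% = 16%.
Total: 2% + 16% = 18%.
Rounded: 18.00%.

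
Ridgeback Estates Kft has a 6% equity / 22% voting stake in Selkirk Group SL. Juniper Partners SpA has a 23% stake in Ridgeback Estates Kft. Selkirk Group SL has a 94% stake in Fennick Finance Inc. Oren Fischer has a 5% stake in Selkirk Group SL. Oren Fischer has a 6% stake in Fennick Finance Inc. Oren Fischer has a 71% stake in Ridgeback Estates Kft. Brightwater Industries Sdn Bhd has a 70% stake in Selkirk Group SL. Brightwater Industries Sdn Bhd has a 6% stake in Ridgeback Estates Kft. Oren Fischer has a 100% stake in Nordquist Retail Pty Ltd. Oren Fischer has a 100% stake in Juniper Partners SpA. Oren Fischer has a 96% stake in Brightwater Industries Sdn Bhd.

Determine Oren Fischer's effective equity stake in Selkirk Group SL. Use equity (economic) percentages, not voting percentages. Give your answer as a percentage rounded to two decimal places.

78.19%

Oren reaches Selkirk along 5 paths.
Via Brightwater: 96% × 70% = 67.2%.
Via Ridgeback: 71% × 6% = 4.26%.
Via Brightwater → Ridgeback: 96% × 6% × 6% = 0.3456%.
Via Juniper → Ridgeback: 100% × 23% × 6% = 1.38%.
Direct stake: 5% = 5%.
Total: 67.2% + 4.26% + 0.3456% + 1.38% + 5% = 78.1856%.
Rounded: 78.19%.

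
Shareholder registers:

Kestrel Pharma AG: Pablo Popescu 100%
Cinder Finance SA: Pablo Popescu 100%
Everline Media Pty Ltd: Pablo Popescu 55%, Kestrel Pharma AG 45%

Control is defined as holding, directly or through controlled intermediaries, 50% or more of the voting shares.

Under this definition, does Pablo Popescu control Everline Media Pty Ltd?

Pablo holds 100% of Kestrel, so Pablo controls Kestrel.
Pablo and Kestrel together hold 55% + 45% = 100% of Everline, so Pablo controls Everline.

Yes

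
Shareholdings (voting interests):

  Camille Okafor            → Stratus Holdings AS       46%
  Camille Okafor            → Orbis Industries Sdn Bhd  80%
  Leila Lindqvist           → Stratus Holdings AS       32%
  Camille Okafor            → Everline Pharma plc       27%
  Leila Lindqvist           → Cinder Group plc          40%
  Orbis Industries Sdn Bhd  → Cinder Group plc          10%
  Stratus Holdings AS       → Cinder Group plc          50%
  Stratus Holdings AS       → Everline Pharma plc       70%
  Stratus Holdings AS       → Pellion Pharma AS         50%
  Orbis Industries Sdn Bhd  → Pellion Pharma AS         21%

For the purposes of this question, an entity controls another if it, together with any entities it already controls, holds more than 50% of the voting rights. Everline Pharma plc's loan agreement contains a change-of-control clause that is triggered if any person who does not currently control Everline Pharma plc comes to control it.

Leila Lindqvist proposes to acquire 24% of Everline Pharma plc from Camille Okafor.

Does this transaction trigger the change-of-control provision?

The purchase adds only to Leila's holdings (Camille's stake shrinks), so Leila is the only person who could newly come to control Everline.
Leila's largest direct stake is 40% in Cinder, which does not meet the threshold, so Leila controls no company.
Neither Leila nor any entity Leila controls holds any voting interest in Everline.
So before the transaction, Leila does not control Everline.
After the purchase, Leila holds 24% of Everline directly, and Camille's stake falls to 3%.
After the transaction, Leila's side holds 24% of Everline, not > 50%, so Leila still does not control Everline.
No new person acquires control, so the clause is not triggered.

No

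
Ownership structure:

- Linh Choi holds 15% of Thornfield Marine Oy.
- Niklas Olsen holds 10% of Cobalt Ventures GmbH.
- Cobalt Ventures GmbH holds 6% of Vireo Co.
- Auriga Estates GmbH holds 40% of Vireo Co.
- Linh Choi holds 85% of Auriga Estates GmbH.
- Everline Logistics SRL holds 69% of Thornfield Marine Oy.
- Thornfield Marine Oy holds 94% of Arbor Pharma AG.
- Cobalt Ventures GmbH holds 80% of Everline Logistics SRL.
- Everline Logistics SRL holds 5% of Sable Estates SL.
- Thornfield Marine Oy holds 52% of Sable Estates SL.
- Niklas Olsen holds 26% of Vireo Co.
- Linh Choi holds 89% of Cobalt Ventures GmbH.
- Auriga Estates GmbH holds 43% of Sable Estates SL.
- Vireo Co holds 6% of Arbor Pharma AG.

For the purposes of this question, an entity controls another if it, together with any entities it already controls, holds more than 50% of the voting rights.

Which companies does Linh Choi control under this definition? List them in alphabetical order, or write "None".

Arbor Pharma AG, Auriga Estates GmbH, Cobalt Ventures GmbH, Everline Logistics SRL, Sable Estates SL, Thornfield Marine Oy

Linh holds 89% of Cobalt, so Linh controls Cobalt.
Linh holds 85% of Auriga, so Linh controls Auriga.
Cobalt holds 80% of Everline, so Linh controls Everline.
Linh and Everline together hold 15% + 69% = 84% of Thornfield, so Linh controls Thornfield.
Thornfield and Auriga and Everline together hold 52% + 43% + 5% = 100% of Sable, so Linh controls Sable.
Thornfield holds 94% of Arbor, so Linh controls Arbor.
No other company's threshold is met.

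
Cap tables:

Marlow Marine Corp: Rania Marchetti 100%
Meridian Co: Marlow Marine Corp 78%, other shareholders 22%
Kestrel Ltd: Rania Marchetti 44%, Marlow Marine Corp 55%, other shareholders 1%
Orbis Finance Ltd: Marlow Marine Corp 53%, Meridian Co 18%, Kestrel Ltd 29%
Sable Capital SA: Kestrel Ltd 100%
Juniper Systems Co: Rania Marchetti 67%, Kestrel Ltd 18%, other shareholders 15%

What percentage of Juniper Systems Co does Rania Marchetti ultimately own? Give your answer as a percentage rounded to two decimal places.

84.82%

Rania reaches Juniper along 3 paths.
Direct stake: 67% = 67%.
Via Kestrel: 44% × 18% = 7.92%.
Via Marlow → Kestrel: 100% × 55% × 18% = 9.9%.
Total: 67% + 7.92% + 9.9% = 84.82%.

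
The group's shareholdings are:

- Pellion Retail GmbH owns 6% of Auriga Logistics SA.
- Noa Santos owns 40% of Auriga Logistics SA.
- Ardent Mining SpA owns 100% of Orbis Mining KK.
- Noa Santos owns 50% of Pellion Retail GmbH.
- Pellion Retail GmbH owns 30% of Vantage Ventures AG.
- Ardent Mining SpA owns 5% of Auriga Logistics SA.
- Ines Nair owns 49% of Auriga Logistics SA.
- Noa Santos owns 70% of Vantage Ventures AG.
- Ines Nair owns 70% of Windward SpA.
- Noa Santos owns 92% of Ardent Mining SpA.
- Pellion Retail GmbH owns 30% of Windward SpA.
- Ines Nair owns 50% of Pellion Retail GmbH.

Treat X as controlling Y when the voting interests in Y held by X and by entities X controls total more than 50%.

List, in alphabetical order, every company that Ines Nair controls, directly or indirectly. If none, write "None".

Windward SpA

Ines holds 70% of Windward, so Ines controls Windward.
No other company's threshold is met.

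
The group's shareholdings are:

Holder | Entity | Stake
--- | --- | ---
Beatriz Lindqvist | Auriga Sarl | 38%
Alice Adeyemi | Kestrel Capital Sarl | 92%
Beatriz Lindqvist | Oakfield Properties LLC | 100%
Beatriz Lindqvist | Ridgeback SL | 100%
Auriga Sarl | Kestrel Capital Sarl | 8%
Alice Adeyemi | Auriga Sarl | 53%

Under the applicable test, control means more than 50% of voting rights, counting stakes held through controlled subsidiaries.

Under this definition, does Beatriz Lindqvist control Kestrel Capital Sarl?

No

Beatriz holds 100% of Ridgeback, so Beatriz controls Ridgeback.
Beatriz holds 100% of Oakfield, so Beatriz controls Oakfield.
Neither Beatriz nor any entity Beatriz controls holds any voting interest in Kestrel.
So Beatriz does not control Kestrel.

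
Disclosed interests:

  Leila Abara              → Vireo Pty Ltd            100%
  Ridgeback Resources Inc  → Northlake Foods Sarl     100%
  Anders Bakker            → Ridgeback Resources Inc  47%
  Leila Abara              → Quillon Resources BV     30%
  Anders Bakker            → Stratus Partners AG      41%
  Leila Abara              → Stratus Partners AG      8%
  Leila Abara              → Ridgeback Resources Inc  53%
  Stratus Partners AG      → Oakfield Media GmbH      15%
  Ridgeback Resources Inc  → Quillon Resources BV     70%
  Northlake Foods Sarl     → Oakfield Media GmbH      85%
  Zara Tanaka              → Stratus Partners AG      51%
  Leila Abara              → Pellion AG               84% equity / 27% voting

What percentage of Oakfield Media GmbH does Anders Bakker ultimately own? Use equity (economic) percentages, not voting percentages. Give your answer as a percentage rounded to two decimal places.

Anders reaches Oakfield along 2 paths.
Via Stratus: 41% × 15% = 6.15%.
Via Ridgeback → Northlake: 47% × 100% × 85% = 39.95%.
Total: 6.15% + 39.95% = 46.1%.
Rounded: 46.10%.

46.10%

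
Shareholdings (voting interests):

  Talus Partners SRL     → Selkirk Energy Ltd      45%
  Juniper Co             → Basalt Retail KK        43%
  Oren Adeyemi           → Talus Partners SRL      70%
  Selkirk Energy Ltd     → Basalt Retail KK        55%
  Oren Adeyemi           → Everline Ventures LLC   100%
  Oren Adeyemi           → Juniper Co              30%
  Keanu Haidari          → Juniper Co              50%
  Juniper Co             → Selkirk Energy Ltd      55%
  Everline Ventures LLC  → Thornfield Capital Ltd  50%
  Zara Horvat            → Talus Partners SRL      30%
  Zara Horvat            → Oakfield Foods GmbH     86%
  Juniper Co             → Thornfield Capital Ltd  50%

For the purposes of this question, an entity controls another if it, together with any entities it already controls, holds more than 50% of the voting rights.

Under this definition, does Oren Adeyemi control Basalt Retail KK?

No

Oren holds 70% of Talus, so Oren controls Talus.
Oren holds 100% of Everline, so Oren controls Everline.
Neither Oren nor any entity Oren controls holds any voting interest in Basalt.
So Oren does not control Basalt.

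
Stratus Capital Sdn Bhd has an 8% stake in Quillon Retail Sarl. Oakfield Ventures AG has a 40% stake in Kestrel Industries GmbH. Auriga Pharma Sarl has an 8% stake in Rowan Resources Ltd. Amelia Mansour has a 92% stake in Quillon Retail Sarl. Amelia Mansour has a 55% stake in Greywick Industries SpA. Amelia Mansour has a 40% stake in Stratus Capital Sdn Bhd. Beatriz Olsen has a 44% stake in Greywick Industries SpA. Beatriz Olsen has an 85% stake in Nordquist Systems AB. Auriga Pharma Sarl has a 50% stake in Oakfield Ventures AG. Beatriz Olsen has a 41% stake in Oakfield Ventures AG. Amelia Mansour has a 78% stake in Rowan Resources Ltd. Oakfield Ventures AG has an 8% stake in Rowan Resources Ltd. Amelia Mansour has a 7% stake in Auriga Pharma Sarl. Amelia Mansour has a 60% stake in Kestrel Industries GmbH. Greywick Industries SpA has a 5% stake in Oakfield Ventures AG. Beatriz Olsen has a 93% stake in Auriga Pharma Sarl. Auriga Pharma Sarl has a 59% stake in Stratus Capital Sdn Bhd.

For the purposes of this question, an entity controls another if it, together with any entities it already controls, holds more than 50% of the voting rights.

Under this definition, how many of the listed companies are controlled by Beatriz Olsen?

4

Beatriz holds 93% of Auriga, so Beatriz controls Auriga.
Auriga and Beatriz together hold 50% + 41% = 91% of Oakfield, so Beatriz controls Oakfield.
Auriga holds 59% of Stratus, so Beatriz controls Stratus.
Beatriz holds 85% of Nordquist, so Beatriz controls Nordquist.
No other company's threshold is met.
Beatriz controls 4 companies.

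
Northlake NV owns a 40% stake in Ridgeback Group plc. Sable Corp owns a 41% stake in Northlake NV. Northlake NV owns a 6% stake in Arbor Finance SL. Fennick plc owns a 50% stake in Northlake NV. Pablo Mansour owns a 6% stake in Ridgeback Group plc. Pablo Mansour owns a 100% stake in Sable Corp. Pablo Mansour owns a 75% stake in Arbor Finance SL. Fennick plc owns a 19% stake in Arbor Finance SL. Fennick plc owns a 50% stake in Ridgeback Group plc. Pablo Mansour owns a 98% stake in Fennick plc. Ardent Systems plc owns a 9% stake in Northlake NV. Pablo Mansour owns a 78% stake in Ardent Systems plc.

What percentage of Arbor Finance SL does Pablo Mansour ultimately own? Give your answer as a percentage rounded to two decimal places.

Pablo reaches Arbor along 5 paths.
Via Sable → Northlake: 100% × 41% × 6% = 2.46%.
Via Ardent → Northlake: 78% × 9% × 6% = 0.4212%.
Via Fennick → Northlake: 98% × 50% × 6% = 2.94%.
Via Fennick: 98% × 19% = 18.62%.
Direct stake: 75% = 75%.
Total: 2.46% + 0.4212% + 2.94% + 18.62% + 75% = 99.4412%.
Rounded: 99.44%.

99.44%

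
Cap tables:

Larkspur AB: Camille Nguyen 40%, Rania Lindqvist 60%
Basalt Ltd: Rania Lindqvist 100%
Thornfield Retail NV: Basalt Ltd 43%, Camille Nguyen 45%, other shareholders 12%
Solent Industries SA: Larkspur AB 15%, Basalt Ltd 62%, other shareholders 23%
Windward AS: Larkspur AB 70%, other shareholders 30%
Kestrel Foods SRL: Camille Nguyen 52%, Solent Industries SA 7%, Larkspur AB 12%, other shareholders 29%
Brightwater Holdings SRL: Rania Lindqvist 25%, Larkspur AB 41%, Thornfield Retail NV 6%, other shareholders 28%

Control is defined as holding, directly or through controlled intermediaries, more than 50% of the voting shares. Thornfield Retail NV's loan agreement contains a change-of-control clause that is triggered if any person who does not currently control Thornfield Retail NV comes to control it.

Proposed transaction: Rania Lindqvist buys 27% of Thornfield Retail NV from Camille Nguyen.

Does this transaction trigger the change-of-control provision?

Yes

The purchase adds only to Rania's holdings (Camille's stake shrinks), so Rania is the only person who could newly come to control Thornfield.
Rania holds 60% of Larkspur, so Rania controls Larkspur.
Rania holds 100% of Basalt, so Rania controls Basalt.
Larkspur and Basalt together hold 15% + 62% = 77% of Solent, so Rania controls Solent.
Larkspur holds 70% of Windward, so Rania controls Windward.
Rania and Larkspur together hold 25% + 41% = 66% of Brightwater, so Rania controls Brightwater.
In Thornfield, Rania's side holds only 43%, not > 50%.
So before the transaction, Rania does not control Thornfield.
After the purchase, Rania holds 27% of Thornfield directly, and Camille's stake falls to 18%.
Basalt and Rania together hold 43% + 27% = 70% of Thornfield, so Rania controls Thornfield.
Rania did not control Thornfield before and does after, so the clause is triggered.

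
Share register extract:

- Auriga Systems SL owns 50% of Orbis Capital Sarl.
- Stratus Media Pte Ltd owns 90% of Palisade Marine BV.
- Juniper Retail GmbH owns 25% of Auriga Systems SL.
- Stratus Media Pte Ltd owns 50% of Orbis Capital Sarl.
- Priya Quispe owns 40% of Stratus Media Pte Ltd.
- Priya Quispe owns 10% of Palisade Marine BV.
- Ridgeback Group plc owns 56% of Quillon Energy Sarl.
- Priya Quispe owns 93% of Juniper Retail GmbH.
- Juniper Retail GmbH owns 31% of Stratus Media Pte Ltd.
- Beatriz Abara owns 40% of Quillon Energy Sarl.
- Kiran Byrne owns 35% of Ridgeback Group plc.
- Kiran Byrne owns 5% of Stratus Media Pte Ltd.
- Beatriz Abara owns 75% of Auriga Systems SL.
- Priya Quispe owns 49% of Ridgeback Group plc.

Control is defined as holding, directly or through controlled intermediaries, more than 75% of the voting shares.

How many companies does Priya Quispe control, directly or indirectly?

Priya holds 93% of Juniper, so Priya controls Juniper.
No other company's threshold is met.
Priya controls 1 company.

1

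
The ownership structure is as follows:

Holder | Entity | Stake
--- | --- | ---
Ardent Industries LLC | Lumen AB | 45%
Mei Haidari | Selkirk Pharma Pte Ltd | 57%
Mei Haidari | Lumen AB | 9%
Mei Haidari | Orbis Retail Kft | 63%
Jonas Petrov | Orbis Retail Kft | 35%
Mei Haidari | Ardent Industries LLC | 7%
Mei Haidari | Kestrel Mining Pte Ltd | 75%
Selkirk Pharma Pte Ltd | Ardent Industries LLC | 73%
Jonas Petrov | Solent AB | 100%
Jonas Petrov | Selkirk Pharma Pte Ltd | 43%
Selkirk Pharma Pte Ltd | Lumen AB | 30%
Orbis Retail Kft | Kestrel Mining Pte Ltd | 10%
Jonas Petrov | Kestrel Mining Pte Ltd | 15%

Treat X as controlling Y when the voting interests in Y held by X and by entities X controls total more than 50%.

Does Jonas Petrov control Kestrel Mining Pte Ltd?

No

Jonas holds 100% of Solent, so Jonas controls Solent.
In Kestrel, Jonas's side holds only 15%, not > 50%.
So Jonas does not control Kestrel.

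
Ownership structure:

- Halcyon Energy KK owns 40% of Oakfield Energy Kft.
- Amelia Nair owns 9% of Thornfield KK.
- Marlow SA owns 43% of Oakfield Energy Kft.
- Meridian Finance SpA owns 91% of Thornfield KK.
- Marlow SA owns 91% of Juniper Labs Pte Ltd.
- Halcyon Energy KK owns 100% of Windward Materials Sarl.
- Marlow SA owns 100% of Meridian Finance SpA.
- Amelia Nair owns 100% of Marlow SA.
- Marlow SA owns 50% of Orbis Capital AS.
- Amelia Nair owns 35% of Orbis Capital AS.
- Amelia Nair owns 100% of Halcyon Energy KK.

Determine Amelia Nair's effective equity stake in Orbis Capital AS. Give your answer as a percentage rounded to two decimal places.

85.00%

Amelia reaches Orbis along 2 paths.
Direct stake: 35% = 35%.
Via Marlow: 100% × 50% = 50%.
Total: 35% + 50% = 85%.
Rounded: 85.00%.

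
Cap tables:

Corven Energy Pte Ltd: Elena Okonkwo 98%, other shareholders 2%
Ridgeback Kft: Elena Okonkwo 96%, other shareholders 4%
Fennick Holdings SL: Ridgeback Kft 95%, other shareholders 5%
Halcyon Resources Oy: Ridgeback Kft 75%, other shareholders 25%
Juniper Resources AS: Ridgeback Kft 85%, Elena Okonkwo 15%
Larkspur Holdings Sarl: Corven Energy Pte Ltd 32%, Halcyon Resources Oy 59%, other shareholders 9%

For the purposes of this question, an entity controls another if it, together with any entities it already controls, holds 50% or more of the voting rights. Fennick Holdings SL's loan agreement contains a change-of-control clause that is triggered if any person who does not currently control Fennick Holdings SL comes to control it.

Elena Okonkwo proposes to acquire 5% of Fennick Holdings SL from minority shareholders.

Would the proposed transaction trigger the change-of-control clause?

The purchase changes only Elena's holdings, so Elena is the only person who could newly come to control Fennick.
Elena holds 96% of Ridgeback, so Elena controls Ridgeback.
Ridgeback holds 95% of Fennick, so Elena controls Fennick.
So Elena already controls Fennick before the transaction.
After the purchase, Elena holds 5% of Fennick directly.
Elena controlled Fennick already, so this is not a new person acquiring control; every other person's position is unchanged or reduced.
No new person acquires control, so the clause is not triggered.

No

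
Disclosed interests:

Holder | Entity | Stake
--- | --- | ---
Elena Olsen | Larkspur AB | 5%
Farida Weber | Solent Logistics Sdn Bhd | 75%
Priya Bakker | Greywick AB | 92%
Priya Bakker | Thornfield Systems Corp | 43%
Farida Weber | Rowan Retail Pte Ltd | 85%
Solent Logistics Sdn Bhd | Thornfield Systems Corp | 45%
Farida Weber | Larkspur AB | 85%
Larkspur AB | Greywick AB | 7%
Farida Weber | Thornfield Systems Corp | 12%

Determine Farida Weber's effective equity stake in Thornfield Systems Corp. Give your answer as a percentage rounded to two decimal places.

Farida reaches Thornfield along 2 paths.
Direct stake: 12% = 12%.
Via Solent: 75% × 45% = 33.75%.
Total: 12% + 33.75% = 45.75%.

45.75%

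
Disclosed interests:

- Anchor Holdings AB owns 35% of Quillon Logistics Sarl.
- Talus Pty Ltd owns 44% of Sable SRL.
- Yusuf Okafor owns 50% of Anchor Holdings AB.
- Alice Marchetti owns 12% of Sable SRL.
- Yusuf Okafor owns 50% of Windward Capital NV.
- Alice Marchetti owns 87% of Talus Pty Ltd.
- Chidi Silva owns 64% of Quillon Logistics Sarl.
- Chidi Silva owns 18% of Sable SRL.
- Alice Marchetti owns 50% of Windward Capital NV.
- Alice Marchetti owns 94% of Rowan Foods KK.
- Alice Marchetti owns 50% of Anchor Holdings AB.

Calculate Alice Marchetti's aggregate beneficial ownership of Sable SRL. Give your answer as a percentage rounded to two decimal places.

50.28%

Alice reaches Sable along 2 paths.
Via Talus: 87% × 44% = 38.28%.
Direct stake: 12% = 12%.
Total: 38.28% + 12% = 50.28%.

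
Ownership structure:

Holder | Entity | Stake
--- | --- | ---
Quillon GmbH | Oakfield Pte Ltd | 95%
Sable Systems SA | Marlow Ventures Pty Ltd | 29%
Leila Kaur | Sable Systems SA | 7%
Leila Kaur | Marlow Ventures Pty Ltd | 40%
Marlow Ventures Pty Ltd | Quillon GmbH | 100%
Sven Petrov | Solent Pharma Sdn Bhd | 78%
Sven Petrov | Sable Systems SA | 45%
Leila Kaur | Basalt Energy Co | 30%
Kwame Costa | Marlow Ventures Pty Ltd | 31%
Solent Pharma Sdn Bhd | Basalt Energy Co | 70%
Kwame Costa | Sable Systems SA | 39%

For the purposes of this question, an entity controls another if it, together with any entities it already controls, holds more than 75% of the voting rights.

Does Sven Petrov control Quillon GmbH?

No

Sven holds 78% of Solent, so Sven controls Solent.
Neither Sven nor any entity Sven controls holds any voting interest in Quillon.
So Sven does not control Quillon.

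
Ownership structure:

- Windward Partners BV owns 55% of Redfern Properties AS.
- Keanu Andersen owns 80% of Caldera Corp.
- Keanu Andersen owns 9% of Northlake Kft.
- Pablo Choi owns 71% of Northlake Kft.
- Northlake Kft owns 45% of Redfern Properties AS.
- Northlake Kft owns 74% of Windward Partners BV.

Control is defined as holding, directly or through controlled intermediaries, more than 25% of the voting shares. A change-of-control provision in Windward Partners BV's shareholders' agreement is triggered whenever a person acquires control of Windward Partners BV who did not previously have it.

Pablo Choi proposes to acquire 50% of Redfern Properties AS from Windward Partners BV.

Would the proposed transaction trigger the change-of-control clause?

No

The purchase adds only to Pablo's holdings (Windward's stake shrinks), so Pablo is the only person who could newly come to control Windward.
Pablo holds 71% of Northlake, so Pablo controls Northlake.
Northlake holds 74% of Windward, so Pablo controls Windward.
So Pablo already controls Windward before the transaction.
After the purchase, Pablo holds 50% of Redfern directly, and Windward's stake falls to 5%.
Pablo controlled Windward already, so this is not a new person acquiring control; every other person's position is unchanged or reduced.
No new person acquires control, so the clause is not triggered.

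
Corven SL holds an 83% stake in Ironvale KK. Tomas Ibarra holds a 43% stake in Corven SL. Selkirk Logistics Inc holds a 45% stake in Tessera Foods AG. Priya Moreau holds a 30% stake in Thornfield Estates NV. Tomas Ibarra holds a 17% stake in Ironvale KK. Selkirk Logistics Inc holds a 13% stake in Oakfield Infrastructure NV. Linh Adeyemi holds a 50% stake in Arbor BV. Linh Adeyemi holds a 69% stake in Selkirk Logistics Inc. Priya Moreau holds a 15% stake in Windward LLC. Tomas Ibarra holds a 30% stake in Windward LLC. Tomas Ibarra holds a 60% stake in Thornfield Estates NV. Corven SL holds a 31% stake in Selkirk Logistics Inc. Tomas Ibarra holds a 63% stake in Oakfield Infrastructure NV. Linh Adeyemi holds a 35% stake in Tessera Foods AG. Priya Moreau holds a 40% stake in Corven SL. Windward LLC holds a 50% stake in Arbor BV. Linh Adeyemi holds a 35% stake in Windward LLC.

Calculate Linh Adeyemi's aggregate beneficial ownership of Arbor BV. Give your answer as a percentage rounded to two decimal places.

67.50%

Linh reaches Arbor along 2 paths.
Direct stake: 50% = 50%.
Via Windward: 35% × 50% = 17.5%.
Total: 50% + 17.5% = 67.5%.
Rounded: 67.50%.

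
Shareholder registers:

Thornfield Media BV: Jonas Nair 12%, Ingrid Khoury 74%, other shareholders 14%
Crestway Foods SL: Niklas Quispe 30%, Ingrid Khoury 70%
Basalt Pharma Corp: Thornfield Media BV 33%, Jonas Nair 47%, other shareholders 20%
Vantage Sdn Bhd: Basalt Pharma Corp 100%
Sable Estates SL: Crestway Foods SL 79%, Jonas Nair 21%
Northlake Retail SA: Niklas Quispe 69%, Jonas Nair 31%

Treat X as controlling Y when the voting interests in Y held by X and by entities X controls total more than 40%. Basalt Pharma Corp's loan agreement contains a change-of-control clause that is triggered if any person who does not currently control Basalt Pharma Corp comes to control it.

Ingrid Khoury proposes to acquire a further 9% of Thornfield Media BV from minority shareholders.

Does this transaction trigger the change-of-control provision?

The purchase changes only Ingrid's holdings, so Ingrid is the only person who could newly come to control Basalt.
Ingrid holds 74% of Thornfield, so Ingrid controls Thornfield.
Ingrid holds 70% of Crestway, so Ingrid controls Crestway.
Crestway holds 79% of Sable, so Ingrid controls Sable.
In Basalt, Ingrid's side holds only 33%, not > 40%.
So before the transaction, Ingrid does not control Basalt.
After the purchase, Ingrid's direct stake in Thornfield rises to 74% + 9% = 83%.
Ingrid holds 83% of Thornfield, so Ingrid controls Thornfield.
After the transaction, Ingrid's side holds 33% of Basalt, not > 40%, so Ingrid still does not control Basalt.
No new person acquires control, so the clause is not triggered.

No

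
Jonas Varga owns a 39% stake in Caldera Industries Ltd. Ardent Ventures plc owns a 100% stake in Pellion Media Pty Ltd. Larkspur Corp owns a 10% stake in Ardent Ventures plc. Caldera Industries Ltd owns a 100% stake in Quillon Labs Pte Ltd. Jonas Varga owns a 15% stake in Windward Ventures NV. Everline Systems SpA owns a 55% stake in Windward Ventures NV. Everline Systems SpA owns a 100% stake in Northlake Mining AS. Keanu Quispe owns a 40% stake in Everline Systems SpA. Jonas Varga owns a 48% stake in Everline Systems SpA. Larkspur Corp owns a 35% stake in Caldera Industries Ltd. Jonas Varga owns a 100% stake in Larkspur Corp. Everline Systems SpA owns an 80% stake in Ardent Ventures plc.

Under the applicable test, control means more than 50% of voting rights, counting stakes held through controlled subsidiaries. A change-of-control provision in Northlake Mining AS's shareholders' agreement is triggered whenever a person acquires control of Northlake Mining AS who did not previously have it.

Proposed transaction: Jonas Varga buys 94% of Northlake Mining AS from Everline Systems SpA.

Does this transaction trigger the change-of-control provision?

Yes

The purchase adds only to Jonas's holdings (Everline's stake shrinks), so Jonas is the only person who could newly come to control Northlake.
Jonas holds 100% of Larkspur, so Jonas controls Larkspur.
Jonas and Larkspur together hold 39% + 35% = 74% of Caldera, so Jonas controls Caldera.
Caldera holds 100% of Quillon, so Jonas controls Quillon.
Neither Jonas nor any entity Jonas controls holds any voting interest in Northlake.
So before the transaction, Jonas does not control Northlake.
After the purchase, Jonas holds 94% of Northlake directly, and Everline's stake falls to 6%.
Jonas holds 94% of Northlake, so Jonas controls Northlake.
Jonas did not control Northlake before and does after, so the clause is triggered.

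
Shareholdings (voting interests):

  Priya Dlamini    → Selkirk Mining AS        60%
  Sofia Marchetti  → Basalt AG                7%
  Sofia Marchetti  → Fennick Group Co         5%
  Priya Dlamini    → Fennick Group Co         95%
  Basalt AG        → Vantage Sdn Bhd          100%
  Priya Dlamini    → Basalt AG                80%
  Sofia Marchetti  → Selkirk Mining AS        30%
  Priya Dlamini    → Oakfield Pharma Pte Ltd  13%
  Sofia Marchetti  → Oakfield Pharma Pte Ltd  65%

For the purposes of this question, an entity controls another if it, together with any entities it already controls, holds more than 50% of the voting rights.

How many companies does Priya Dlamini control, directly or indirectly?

4

Priya holds 80% of Basalt, so Priya controls Basalt.
Basalt holds 100% of Vantage, so Priya controls Vantage.
Priya holds 95% of Fennick, so Priya controls Fennick.
Priya holds 60% of Selkirk, so Priya controls Selkirk.
No other company's threshold is met.
Priya controls 4 companies.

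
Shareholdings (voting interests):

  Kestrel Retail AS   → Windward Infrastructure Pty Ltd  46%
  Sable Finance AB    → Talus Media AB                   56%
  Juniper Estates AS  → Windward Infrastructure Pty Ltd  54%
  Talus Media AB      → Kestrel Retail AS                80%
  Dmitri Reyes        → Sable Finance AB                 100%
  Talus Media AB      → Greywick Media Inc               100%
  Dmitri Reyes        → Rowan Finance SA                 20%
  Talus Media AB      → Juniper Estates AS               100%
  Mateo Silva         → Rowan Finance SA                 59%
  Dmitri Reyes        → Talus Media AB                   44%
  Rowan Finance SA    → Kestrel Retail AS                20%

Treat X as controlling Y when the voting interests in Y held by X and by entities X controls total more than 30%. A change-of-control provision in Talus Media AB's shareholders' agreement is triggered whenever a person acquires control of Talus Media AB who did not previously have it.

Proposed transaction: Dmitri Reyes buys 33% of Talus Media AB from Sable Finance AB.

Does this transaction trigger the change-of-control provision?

No

The purchase adds only to Dmitri's holdings (Sable's stake shrinks), so Dmitri is the only person who could newly come to control Talus.
Dmitri holds 100% of Sable, so Dmitri controls Sable.
Sable and Dmitri together hold 56% + 44% = 100% of Talus, so Dmitri controls Talus.
So Dmitri already controls Talus before the transaction.
After the purchase, Dmitri's direct stake in Talus rises to 44% + 33% = 77%, and Sable's stake falls to 23%.
Dmitri controlled Talus already, so this is not a new person acquiring control; every other person's position is unchanged or reduced.
No new person acquires control, so the clause is not triggered.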